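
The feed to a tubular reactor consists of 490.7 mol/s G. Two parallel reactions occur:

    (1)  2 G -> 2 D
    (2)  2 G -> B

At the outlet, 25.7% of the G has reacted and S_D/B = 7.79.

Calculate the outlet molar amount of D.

Conversion of G: G consumed = 0.257 × 490.7 = 126.1 mol/s = 2ξ₁ + 2ξ₂.
Selectivity: 2ξ₁ / (1ξ₂) = 7.79 → ξ₁ = 3.895 ξ₂.
Substitute: (2·3.895 + 2) ξ₂ = 126.1 → ξ₂ = 12.88 mol/s, ξ₁ = 50.17 mol/s.
Outlet amounts (n = n₀ + Σ ν·ξ):
  G: 490.7 − 2(50.17) − 2(12.88) = 364.6
  D: 0 + 2(50.17) = 100.3
  B: 0 + 1(12.88) = 12.88

100 mol/s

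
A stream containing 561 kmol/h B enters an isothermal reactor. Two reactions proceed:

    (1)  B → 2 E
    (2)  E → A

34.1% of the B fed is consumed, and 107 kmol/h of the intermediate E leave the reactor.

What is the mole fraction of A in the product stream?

0.366

Conversion of B: B consumed = 1ξ₁ = 0.341 × 561 → ξ₁ = 191.3 kmol/h.
E balance: n_E = 0 + 2ξ₁ − 1ξ₂ = 107 → ξ₂ = (2·191.3 − 107)/1 = 275.6 kmol/h.
Outlet amounts (n = n₀ + Σ ν·ξ):
  B: 561 − 1(191.3) = 369.7
  E: 0 + 2(191.3) − 1(275.6) = 107
  A: 0 + 1(275.6) = 275.6
Total out = 752.3 kmol/h; y_A = 275.6 / 752.3 = 0.3663.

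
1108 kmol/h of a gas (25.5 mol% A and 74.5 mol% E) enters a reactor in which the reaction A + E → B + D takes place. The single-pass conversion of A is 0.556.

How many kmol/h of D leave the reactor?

157 kmol/h

A reacted = 0.556 × 282.5 = 157.1 kmol/h; ν_A = −1, so ξ = 157.1/1 = 157.1 kmol/h.
Outlet amounts (n = n₀ + ν ξ):
  A: 282.5 − 1(157.1) = 125.4
  E: 825.5 − 1(157.1) = 668.4
  B: 0 + 1(157.1) = 157.1
  D: 0 + 1(157.1) = 157.1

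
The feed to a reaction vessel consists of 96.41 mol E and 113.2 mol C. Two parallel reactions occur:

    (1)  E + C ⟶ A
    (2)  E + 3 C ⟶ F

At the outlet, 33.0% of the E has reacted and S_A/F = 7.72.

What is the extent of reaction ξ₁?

ξ₁ = 28.2 mol

Conversion of E: E consumed = 0.33 × 96.41 = 31.82 mol = 1ξ₁ + 1ξ₂.
Selectivity: 1ξ₁ / (1ξ₂) = 7.72 → ξ₁ = 7.72 ξ₂.
Substitute: (1·7.72 + 1) ξ₂ = 31.82 → ξ₂ = 3.649 mol, ξ₁ = 28.17 mol.
Outlet amounts (n = n₀ + Σ ν·ξ):
  E: 96.41 − 1(28.17) − 1(3.649) = 64.59
  C: 113.2 − 1(28.17) − 3(3.649) = 74.09
  A: 0 + 1(28.17) = 28.17
  F: 0 + 1(3.649) = 3.649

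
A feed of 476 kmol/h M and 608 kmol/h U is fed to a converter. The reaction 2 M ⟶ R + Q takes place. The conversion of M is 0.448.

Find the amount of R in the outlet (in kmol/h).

M reacted = 0.448 × 476 = 213.2 kmol/h; ν_M = −2, so ξ = 213.2/2 = 106.6 kmol/h.
Outlet amounts (n = n₀ + ν ξ):
  M: 476 − 2(106.6) = 262.8
  R: 0 + 1(106.6) = 106.6
  Q: 0 + 1(106.6) = 106.6
  U: 608 (inert)

107 kmol/h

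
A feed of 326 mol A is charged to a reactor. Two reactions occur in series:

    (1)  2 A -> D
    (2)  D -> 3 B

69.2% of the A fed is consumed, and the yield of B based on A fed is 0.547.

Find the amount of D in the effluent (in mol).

53.4 mol

Conversion of A: A consumed = 2ξ₁ = 0.692 × 326 → ξ₁ = 112.8 mol.
Yield of B: 3ξ₂ / 326 = 0.547 → ξ₂ = 59.44 mol.
Outlet amounts (n = n₀ + Σ ν·ξ):
  A: 326 − 2(112.8) = 100.4
  D: 0 + 1(112.8) − 1(59.44) = 53.36
  B: 0 + 3(59.44) = 178.3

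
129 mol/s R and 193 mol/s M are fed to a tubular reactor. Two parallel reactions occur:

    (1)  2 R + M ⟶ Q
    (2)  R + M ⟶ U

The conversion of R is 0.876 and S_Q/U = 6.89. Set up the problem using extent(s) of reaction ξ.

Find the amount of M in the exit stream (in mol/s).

Conversion of R: R consumed = 0.876 × 129 = 113 mol/s = 2ξ₁ + 1ξ₂.
Selectivity: 1ξ₁ / (1ξ₂) = 6.89 → ξ₁ = 6.89 ξ₂.
Substitute: (2·6.89 + 1) ξ₂ = 113 → ξ₂ = 7.646 mol/s, ξ₁ = 52.68 mol/s.
Outlet amounts (n = n₀ + Σ ν·ξ):
  R: 129 − 2(52.68) − 1(7.646) = 16
  M: 193 − 1(52.68) − 1(7.646) = 132.7
  Q: 0 + 1(52.68) = 52.68
  U: 0 + 1(7.646) = 7.646

133 mol/s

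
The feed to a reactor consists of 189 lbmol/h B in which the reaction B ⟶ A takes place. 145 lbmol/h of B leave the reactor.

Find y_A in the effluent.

0.233

For B: n = n₀ − 1ξ → 145 = 189 − 1ξ, giving ξ = 44 lbmol/h.
Outlet amounts (n = n₀ + ν ξ):
  B: 189 − 1(44) = 145
  A: 0 + 1(44) = 44
Total out = 189 lbmol/h; y_A = 44 / 189 = 0.2328.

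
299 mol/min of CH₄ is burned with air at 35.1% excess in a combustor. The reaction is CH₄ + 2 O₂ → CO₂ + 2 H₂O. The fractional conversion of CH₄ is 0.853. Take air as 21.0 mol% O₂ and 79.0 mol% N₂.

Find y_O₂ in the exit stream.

0.0718

Stoichiometric O₂ = 2 × 299 = 598 mol/min; O₂ fed = 598 × 1.351 = 807.9 mol/min.
N₂ fed = 807.9 × 79/21 = 3039 mol/min.
Fuel reacted = 0.853 × 299 → ξ = 255 mol/min.
Outlet (n = n₀ + ν ξ):
  CH₄: 299 − 1(255) = 43.95
  O₂: 807.9 − 2(255) = 297.8
  N₂: 3039 (inert)
  CO₂: 0 + 1(255) = 255
  H₂O: 0 + 2(255) = 510.1
Total out = 4146 mol/min; y_O₂ = 297.8 / 4146 = 0.07183.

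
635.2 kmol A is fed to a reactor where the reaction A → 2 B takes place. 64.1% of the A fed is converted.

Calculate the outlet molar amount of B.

814 kmol

A reacted = 0.641 × 635.2 = 407.2 kmol; ν_A = −1, so ξ = 407.2/1 = 407.2 kmol.
Outlet amounts (n = n₀ + ν ξ):
  A: 635.2 − 1(407.2) = 228
  B: 0 + 2(407.2) = 814.3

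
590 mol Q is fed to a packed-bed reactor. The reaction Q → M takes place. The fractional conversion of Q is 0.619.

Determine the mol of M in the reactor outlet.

365 mol

Q reacted = 0.619 × 590 = 365.2 mol; ν_Q = −1, so ξ = 365.2/1 = 365.2 mol.
Outlet amounts (n = n₀ + ν ξ):
  Q: 590 − 1(365.2) = 224.8
  M: 0 + 1(365.2) = 365.2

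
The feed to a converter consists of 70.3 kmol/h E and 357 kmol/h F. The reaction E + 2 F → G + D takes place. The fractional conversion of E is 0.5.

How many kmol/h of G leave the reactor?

E reacted = 0.5 × 70.3 = 35.15 kmol/h; ν_E = −1, so ξ = 35.15/1 = 35.15 kmol/h.
Outlet amounts (n = n₀ + ν ξ):
  E: 70.3 − 1(35.15) = 35.15
  F: 357 − 2(35.15) = 286.7
  G: 0 + 1(35.15) = 35.15
  D: 0 + 1(35.15) = 35.15

35.1 kmol/h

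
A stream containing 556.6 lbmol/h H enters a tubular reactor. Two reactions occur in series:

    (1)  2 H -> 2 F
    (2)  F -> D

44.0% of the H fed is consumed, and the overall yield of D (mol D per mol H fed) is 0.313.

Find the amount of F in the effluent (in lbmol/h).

Conversion of H: H consumed = 2ξ₁ = 0.44 × 556.6 → ξ₁ = 122.5 lbmol/h.
Yield of D: 1ξ₂ / 556.6 = 0.313 → ξ₂ = 174.2 lbmol/h.
Outlet amounts (n = n₀ + Σ ν·ξ):
  H: 556.6 − 2(122.5) = 311.7
  F: 0 + 2(122.5) − 1(174.2) = 70.69
  D: 0 + 1(174.2) = 174.2

70.7 lbmol/h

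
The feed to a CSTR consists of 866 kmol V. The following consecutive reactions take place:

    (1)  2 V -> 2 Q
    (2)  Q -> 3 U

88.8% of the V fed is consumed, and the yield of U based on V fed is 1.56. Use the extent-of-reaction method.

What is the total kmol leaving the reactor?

Conversion of V: V consumed = 2ξ₁ = 0.888 × 866 → ξ₁ = 384.5 kmol.
Yield of U: 3ξ₂ / 866 = 1.56 → ξ₂ = 450.3 kmol.
Outlet amounts (n = n₀ + Σ ν·ξ):
  V: 866 − 2(384.5) = 96.99
  Q: 0 + 2(384.5) − 1(450.3) = 318.7
  U: 0 + 3(450.3) = 1351
Total out = 96.99 + 318.7 + 1351 = 1767 kmol.

1770 kmol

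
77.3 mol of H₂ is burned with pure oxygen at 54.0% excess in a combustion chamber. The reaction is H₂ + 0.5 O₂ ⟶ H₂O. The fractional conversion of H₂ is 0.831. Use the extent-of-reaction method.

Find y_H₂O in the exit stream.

Stoichiometric O₂ = 0.5 × 77.3 = 38.65 mol; O₂ fed = 38.65 × 1.540 = 59.52 mol.
Fuel reacted = 0.831 × 77.3 → ξ = 64.24 mol.
Outlet (n = n₀ + ν ξ):
  H₂: 77.3 − 1(64.24) = 13.06
  O₂: 59.52 − 0.5(64.24) = 27.4
  H₂O: 0 + 1(64.24) = 64.24
Total out = 104.7 mol; y_H₂O = 64.24 / 104.7 = 0.6135.

0.614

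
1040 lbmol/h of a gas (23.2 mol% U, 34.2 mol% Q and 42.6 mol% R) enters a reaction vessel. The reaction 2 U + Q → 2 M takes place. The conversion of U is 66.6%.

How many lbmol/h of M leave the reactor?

161 lbmol/h

U reacted = 0.666 × 241.3 = 160.7 lbmol/h; ν_U = −2, so ξ = 160.7/2 = 80.35 lbmol/h.
Outlet amounts (n = n₀ + ν ξ):
  U: 241.3 − 2(80.35) = 80.59
  Q: 355.7 − 1(80.35) = 275.3
  M: 0 + 2(80.35) = 160.7
  R: 443 (inert)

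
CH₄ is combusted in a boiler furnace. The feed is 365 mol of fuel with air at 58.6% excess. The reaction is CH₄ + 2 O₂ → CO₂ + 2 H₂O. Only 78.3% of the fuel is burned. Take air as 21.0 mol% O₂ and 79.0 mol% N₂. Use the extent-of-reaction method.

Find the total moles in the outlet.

5880 mol

Stoichiometric O₂ = 2 × 365 = 730 mol; O₂ fed = 730 × 1.586 = 1158 mol.
N₂ fed = 1158 × 79/21 = 4355 mol.
Fuel reacted = 0.783 × 365 → ξ = 285.8 mol.
Outlet (n = n₀ + ν ξ):
  CH₄: 365 − 1(285.8) = 79.2
  O₂: 1158 − 2(285.8) = 586.2
  N₂: 4355 (inert)
  CO₂: 0 + 1(285.8) = 285.8
  H₂O: 0 + 2(285.8) = 571.6
Total out = 79.2 + 586.2 + 4355 + 285.8 + 571.6 = 5878 mol.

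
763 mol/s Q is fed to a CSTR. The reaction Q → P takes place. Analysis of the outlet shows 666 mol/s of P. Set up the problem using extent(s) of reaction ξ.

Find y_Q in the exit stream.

0.127

For P: n = n₀ + 1ξ → 666 = 0 + 1ξ, giving ξ = 666 mol/s.
Outlet amounts (n = n₀ + ν ξ):
  Q: 763 − 1(666) = 97
  P: 0 + 1(666) = 666
Total out = 763 mol/s; y_Q = 97 / 763 = 0.1271.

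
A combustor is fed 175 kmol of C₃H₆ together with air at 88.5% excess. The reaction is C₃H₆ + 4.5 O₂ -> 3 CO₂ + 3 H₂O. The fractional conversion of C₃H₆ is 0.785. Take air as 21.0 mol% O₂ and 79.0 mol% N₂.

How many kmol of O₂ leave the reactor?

Stoichiometric O₂ = 4.5 × 175 = 787.5 kmol; O₂ fed = 787.5 × 1.885 = 1484 kmol.
N₂ fed = 1484 × 79/21 = 5584 kmol.
Fuel reacted = 0.785 × 175 → ξ = 137.4 kmol.
Outlet (n = n₀ + ν ξ):
  C₃H₆: 175 − 1(137.4) = 37.62
  O₂: 1484 − 4.5(137.4) = 866.2
  N₂: 5584 (inert)
  CO₂: 0 + 3(137.4) = 412.1
  H₂O: 0 + 3(137.4) = 412.1

866 kmol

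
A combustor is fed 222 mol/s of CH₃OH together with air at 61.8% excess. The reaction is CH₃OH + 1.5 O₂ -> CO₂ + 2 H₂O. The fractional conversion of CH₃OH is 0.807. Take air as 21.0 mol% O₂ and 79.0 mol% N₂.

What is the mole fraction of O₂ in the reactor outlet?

0.0939

Stoichiometric O₂ = 1.5 × 222 = 333 mol/s; O₂ fed = 333 × 1.618 = 538.8 mol/s.
N₂ fed = 538.8 × 79/21 = 2027 mol/s.
Fuel reacted = 0.807 × 222 → ξ = 179.2 mol/s.
Outlet (n = n₀ + ν ξ):
  CH₃OH: 222 − 1(179.2) = 42.85
  O₂: 538.8 − 1.5(179.2) = 270.1
  N₂: 2027 (inert)
  CO₂: 0 + 1(179.2) = 179.2
  H₂O: 0 + 2(179.2) = 358.3
Total out = 2877 mol/s; y_O₂ = 270.1 / 2877 = 0.09386.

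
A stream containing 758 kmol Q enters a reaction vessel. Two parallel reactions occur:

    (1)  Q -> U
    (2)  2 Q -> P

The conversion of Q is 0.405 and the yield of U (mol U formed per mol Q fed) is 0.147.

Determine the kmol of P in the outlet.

Yield of U: 1ξ₁ / 758 = 0.147 → ξ₁ = 111.4 kmol.
Conversion of Q: 1ξ₁ + 2ξ₂ = 0.405 × 758 = 307 → ξ₂ = 97.78 kmol.
Outlet amounts (n = n₀ + Σ ν·ξ):
  Q: 758 − 1(111.4) − 2(97.78) = 451
  U: 0 + 1(111.4) = 111.4
  P: 0 + 1(97.78) = 97.78

97.8 kmol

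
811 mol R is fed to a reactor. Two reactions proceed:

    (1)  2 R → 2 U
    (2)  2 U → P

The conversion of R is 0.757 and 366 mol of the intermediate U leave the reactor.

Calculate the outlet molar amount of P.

124 mol

Conversion of R: R consumed = 2ξ₁ = 0.757 × 811 → ξ₁ = 307 mol.
U balance: n_U = 0 + 2ξ₁ − 2ξ₂ = 366 → ξ₂ = (2·307 − 366)/2 = 124 mol.
Outlet amounts (n = n₀ + Σ ν·ξ):
  R: 811 − 2(307) = 197.1
  U: 0 + 2(307) − 2(124) = 366
  P: 0 + 1(124) = 124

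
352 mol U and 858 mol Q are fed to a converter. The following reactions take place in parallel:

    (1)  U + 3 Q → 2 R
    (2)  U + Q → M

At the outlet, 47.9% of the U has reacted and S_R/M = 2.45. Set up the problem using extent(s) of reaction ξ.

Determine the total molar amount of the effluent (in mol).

949 mol

Conversion of U: U consumed = 0.479 × 352 = 168.6 mol = 1ξ₁ + 1ξ₂.
Selectivity: 2ξ₁ / (1ξ₂) = 2.45 → ξ₁ = 1.225 ξ₂.
Substitute: (1·1.225 + 1) ξ₂ = 168.6 → ξ₂ = 75.78 mol, ξ₁ = 92.83 mol.
Outlet amounts (n = n₀ + Σ ν·ξ):
  U: 352 − 1(92.83) − 1(75.78) = 183.4
  Q: 858 − 3(92.83) − 1(75.78) = 503.7
  R: 0 + 2(92.83) = 185.7
  M: 0 + 1(75.78) = 75.78
Total out = 183.4 + 503.7 + 185.7 + 75.78 = 948.6 mol.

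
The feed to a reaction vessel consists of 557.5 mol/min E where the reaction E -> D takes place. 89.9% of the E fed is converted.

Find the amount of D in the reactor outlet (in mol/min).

E reacted = 0.899 × 557.5 = 501.2 mol/min; ν_E = −1, so ξ = 501.2/1 = 501.2 mol/min.
Outlet amounts (n = n₀ + ν ξ):
  E: 557.5 − 1(501.2) = 56.31
  D: 0 + 1(501.2) = 501.2

501 mol/min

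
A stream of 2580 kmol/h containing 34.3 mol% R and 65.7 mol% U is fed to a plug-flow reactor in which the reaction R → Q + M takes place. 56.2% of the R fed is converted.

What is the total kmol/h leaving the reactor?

R reacted = 0.562 × 884.9 = 497.3 kmol/h; ν_R = −1, so ξ = 497.3/1 = 497.3 kmol/h.
Outlet amounts (n = n₀ + ν ξ):
  R: 884.9 − 1(497.3) = 387.6
  Q: 0 + 1(497.3) = 497.3
  M: 0 + 1(497.3) = 497.3
  U: 1695 (inert)
Total out = 387.6 + 497.3 + 497.3 + 1695 = 3077 kmol/h.

3080 kmol/h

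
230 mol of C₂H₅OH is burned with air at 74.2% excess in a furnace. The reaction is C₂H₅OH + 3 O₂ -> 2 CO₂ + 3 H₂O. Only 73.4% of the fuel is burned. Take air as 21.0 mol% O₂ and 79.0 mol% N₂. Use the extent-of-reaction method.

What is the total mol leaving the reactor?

6120 mol

Stoichiometric O₂ = 3 × 230 = 690 mol; O₂ fed = 690 × 1.742 = 1202 mol.
N₂ fed = 1202 × 79/21 = 4522 mol.
Fuel reacted = 0.734 × 230 → ξ = 168.8 mol.
Outlet (n = n₀ + ν ξ):
  C₂H₅OH: 230 − 1(168.8) = 61.18
  O₂: 1202 − 3(168.8) = 695.5
  N₂: 4522 (inert)
  CO₂: 0 + 2(168.8) = 337.6
  H₂O: 0 + 3(168.8) = 506.5
Total out = 61.18 + 695.5 + 4522 + 337.6 + 506.5 = 6123 mol.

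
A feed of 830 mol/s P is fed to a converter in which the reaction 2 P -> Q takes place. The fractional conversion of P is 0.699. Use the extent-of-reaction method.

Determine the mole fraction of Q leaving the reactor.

P reacted = 0.699 × 830 = 580.2 mol/s; ν_P = −2, so ξ = 580.2/2 = 290.1 mol/s.
Outlet amounts (n = n₀ + ν ξ):
  P: 830 − 2(290.1) = 249.8
  Q: 0 + 1(290.1) = 290.1
Total out = 539.9 mol/s; y_Q = 290.1 / 539.9 = 0.5373.

0.537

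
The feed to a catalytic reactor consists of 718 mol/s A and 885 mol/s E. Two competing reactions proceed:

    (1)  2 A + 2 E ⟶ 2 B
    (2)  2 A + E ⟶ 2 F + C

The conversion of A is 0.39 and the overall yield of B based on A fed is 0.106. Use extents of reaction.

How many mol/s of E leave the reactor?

Yield of B: 2ξ₁ / 718 = 0.106 → ξ₁ = 38.05 mol/s.
Conversion of A: 2ξ₁ + 2ξ₂ = 0.39 × 718 = 280 → ξ₂ = 102 mol/s.
Outlet amounts (n = n₀ + Σ ν·ξ):
  A: 718 − 2(38.05) − 2(102) = 438
  E: 885 − 2(38.05) − 1(102) = 706.9
  B: 0 + 2(38.05) = 76.11
  F: 0 + 2(102) = 203.9
  C: 0 + 1(102) = 102

707 mol/s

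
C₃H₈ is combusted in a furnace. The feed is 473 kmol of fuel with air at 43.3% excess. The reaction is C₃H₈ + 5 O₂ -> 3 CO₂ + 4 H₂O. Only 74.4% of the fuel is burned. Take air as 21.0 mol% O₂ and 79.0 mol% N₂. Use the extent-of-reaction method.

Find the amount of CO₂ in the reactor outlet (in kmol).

1060 kmol

Stoichiometric O₂ = 5 × 473 = 2365 kmol; O₂ fed = 2365 × 1.433 = 3389 kmol.
N₂ fed = 3389 × 79/21 = 12750 kmol.
Fuel reacted = 0.744 × 473 → ξ = 351.9 kmol.
Outlet (n = n₀ + ν ξ):
  C₃H₈: 473 − 1(351.9) = 121.1
  O₂: 3389 − 5(351.9) = 1629
  N₂: 12750 (inert)
  CO₂: 0 + 3(351.9) = 1056
  H₂O: 0 + 4(351.9) = 1408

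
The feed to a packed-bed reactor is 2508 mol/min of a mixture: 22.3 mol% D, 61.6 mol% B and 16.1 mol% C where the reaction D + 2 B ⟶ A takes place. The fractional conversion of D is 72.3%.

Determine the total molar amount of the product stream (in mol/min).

1700 mol/min

D reacted = 0.723 × 559.3 = 404.4 mol/min; ν_D = −1, so ξ = 404.4/1 = 404.4 mol/min.
Outlet amounts (n = n₀ + ν ξ):
  D: 559.3 − 1(404.4) = 154.9
  B: 1545 − 2(404.4) = 736.2
  A: 0 + 1(404.4) = 404.4
  C: 403.8 (inert)
Total out = 154.9 + 736.2 + 404.4 + 403.8 = 1699 mol/min.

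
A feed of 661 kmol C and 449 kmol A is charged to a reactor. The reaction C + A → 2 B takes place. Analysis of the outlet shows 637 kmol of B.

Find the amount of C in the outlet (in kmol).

For B: n = n₀ + 2ξ → 637 = 0 + 2ξ, giving ξ = 318.5 kmol.
Outlet amounts (n = n₀ + ν ξ):
  C: 661 − 1(318.5) = 342.5
  A: 449 − 1(318.5) = 130.5
  B: 0 + 2(318.5) = 637

342 kmol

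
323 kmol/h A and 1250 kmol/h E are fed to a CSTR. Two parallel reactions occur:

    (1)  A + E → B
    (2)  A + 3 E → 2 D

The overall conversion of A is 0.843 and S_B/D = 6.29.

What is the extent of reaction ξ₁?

ξ₁ = 252 kmol/h

Conversion of A: A consumed = 0.843 × 323 = 272.3 kmol/h = 1ξ₁ + 1ξ₂.
Selectivity: 1ξ₁ / (2ξ₂) = 6.29 → ξ₁ = 12.58 ξ₂.
Substitute: (1·12.58 + 1) ξ₂ = 272.3 → ξ₂ = 20.05 kmol/h, ξ₁ = 252.2 kmol/h.
Outlet amounts (n = n₀ + Σ ν·ξ):
  A: 323 − 1(252.2) − 1(20.05) = 50.71
  E: 1250 − 1(252.2) − 3(20.05) = 937.6
  B: 0 + 1(252.2) = 252.2
  D: 0 + 2(20.05) = 40.1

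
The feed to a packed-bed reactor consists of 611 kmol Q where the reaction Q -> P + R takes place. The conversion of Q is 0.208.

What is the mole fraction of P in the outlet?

Q reacted = 0.208 × 611 = 127.1 kmol; ν_Q = −1, so ξ = 127.1/1 = 127.1 kmol.
Outlet amounts (n = n₀ + ν ξ):
  Q: 611 − 1(127.1) = 483.9
  P: 0 + 1(127.1) = 127.1
  R: 0 + 1(127.1) = 127.1
Total out = 738.1 kmol; y_P = 127.1 / 738.1 = 0.1722.

0.172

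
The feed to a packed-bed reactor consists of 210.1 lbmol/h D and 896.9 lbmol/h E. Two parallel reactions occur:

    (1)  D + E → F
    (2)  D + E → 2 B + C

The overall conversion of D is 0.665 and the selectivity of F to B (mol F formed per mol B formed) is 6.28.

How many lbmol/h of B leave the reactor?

Conversion of D: D consumed = 0.665 × 210.1 = 139.7 lbmol/h = 1ξ₁ + 1ξ₂.
Selectivity: 1ξ₁ / (2ξ₂) = 6.28 → ξ₁ = 12.56 ξ₂.
Substitute: (1·12.56 + 1) ξ₂ = 139.7 → ξ₂ = 10.3 lbmol/h, ξ₁ = 129.4 lbmol/h.
Outlet amounts (n = n₀ + Σ ν·ξ):
  D: 210.1 − 1(129.4) − 1(10.3) = 70.38
  E: 896.9 − 1(129.4) − 1(10.3) = 757.2
  F: 0 + 1(129.4) = 129.4
  B: 0 + 2(10.3) = 20.61
  C: 0 + 1(10.3) = 10.3

20.6 lbmol/h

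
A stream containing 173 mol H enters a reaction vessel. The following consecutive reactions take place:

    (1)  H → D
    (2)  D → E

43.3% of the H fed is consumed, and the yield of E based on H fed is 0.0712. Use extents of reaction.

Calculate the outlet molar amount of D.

62.6 mol

Conversion of H: H consumed = 1ξ₁ = 0.433 × 173 → ξ₁ = 74.91 mol.
Yield of E: 1ξ₂ / 173 = 0.0712 → ξ₂ = 12.32 mol.
Outlet amounts (n = n₀ + Σ ν·ξ):
  H: 173 − 1(74.91) = 98.09
  D: 0 + 1(74.91) − 1(12.32) = 62.59
  E: 0 + 1(12.32) = 12.32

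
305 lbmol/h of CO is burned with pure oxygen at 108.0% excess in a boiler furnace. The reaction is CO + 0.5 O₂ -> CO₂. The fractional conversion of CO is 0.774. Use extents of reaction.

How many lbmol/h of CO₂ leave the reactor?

Stoichiometric O₂ = 0.5 × 305 = 152.5 lbmol/h; O₂ fed = 152.5 × 2.080 = 317.2 lbmol/h.
Fuel reacted = 0.774 × 305 → ξ = 236.1 lbmol/h.
Outlet (n = n₀ + ν ξ):
  CO: 305 − 1(236.1) = 68.93
  O₂: 317.2 − 0.5(236.1) = 199.2
  CO₂: 0 + 1(236.1) = 236.1

236 lbmol/h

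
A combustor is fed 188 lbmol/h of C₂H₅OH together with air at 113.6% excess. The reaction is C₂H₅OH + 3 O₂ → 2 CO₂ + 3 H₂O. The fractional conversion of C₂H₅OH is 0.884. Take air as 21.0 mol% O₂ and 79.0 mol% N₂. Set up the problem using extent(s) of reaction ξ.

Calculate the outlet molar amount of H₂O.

Stoichiometric O₂ = 3 × 188 = 564 lbmol/h; O₂ fed = 564 × 2.136 = 1205 lbmol/h.
N₂ fed = 1205 × 79/21 = 4532 lbmol/h.
Fuel reacted = 0.884 × 188 → ξ = 166.2 lbmol/h.
Outlet (n = n₀ + ν ξ):
  C₂H₅OH: 188 − 1(166.2) = 21.81
  O₂: 1205 − 3(166.2) = 706.1
  N₂: 4532 (inert)
  CO₂: 0 + 2(166.2) = 332.4
  H₂O: 0 + 3(166.2) = 498.6

499 lbmol/h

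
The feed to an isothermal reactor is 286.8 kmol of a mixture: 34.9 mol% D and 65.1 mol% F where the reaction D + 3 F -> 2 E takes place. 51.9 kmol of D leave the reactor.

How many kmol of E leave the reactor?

96.4 kmol

For D: n = n₀ − 1ξ → 51.9 = 100.1 − 1ξ, giving ξ = 48.19 kmol.
Outlet amounts (n = n₀ + ν ξ):
  D: 100.1 − 1(48.19) = 51.9
  F: 186.7 − 3(48.19) = 42.13
  E: 0 + 2(48.19) = 96.39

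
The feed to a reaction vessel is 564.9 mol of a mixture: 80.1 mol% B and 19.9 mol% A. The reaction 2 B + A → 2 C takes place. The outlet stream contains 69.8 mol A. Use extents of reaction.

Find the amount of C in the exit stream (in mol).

For A: n = n₀ − 1ξ → 69.8 = 112.4 − 1ξ, giving ξ = 42.62 mol.
Outlet amounts (n = n₀ + ν ξ):
  B: 452.5 − 2(42.62) = 367.3
  A: 112.4 − 1(42.62) = 69.8
  C: 0 + 2(42.62) = 85.23

85.2 mol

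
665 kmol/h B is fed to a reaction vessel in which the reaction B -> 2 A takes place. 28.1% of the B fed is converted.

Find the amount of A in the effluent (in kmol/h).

374 kmol/h

B reacted = 0.281 × 665 = 186.9 kmol/h; ν_B = −1, so ξ = 186.9/1 = 186.9 kmol/h.
Outlet amounts (n = n₀ + ν ξ):
  B: 665 − 1(186.9) = 478.1
  A: 0 + 2(186.9) = 373.7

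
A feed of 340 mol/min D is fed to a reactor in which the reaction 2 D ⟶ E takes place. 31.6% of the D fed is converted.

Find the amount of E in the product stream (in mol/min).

D reacted = 0.316 × 340 = 107.4 mol/min; ν_D = −2, so ξ = 107.4/2 = 53.72 mol/min.
Outlet amounts (n = n₀ + ν ξ):
  D: 340 − 2(53.72) = 232.6
  E: 0 + 1(53.72) = 53.72

53.7 mol/min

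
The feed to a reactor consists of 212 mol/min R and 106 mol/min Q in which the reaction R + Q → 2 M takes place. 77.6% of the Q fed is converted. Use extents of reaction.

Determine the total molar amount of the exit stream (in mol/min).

318 mol/min

Q reacted = 0.776 × 106 = 82.26 mol/min; ν_Q = −1, so ξ = 82.26/1 = 82.26 mol/min.
Outlet amounts (n = n₀ + ν ξ):
  R: 212 − 1(82.26) = 129.7
  Q: 106 − 1(82.26) = 23.74
  M: 0 + 2(82.26) = 164.5
Total out = 129.7 + 23.74 + 164.5 = 318 mol/min.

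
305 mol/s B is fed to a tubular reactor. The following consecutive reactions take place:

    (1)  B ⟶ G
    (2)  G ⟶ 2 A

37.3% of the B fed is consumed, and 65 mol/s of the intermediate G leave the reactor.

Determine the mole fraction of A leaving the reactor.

0.276

Conversion of B: B consumed = 1ξ₁ = 0.373 × 305 → ξ₁ = 113.8 mol/s.
G balance: n_G = 0 + 1ξ₁ − 1ξ₂ = 65 → ξ₂ = (1·113.8 − 65)/1 = 48.77 mol/s.
Outlet amounts (n = n₀ + Σ ν·ξ):
  B: 305 − 1(113.8) = 191.2
  G: 0 + 1(113.8) − 1(48.77) = 65
  A: 0 + 2(48.77) = 97.53
Total out = 353.8 mol/s; y_A = 97.53 / 353.8 = 0.2757.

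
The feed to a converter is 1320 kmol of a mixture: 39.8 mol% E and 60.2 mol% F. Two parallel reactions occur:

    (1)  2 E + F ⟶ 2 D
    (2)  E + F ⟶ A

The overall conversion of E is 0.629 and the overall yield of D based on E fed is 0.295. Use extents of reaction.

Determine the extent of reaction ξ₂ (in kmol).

Yield of D: 2ξ₁ / 525.4 = 0.295 → ξ₁ = 77.49 kmol.
Conversion of E: 2ξ₁ + 1ξ₂ = 0.629 × 525.4 = 330.5 → ξ₂ = 175.5 kmol.
Outlet amounts (n = n₀ + Σ ν·ξ):
  E: 525.4 − 2(77.49) − 1(175.5) = 194.9
  F: 794.6 − 1(77.49) − 1(175.5) = 541.7
  D: 0 + 2(77.49) = 155
  A: 0 + 1(175.5) = 175.5

ξ₂ = 175 kmol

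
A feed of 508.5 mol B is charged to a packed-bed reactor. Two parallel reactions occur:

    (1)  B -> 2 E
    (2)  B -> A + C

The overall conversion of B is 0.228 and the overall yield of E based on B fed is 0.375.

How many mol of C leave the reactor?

Yield of E: 2ξ₁ / 508.5 = 0.375 → ξ₁ = 95.34 mol.
Conversion of B: 1ξ₁ + 1ξ₂ = 0.228 × 508.5 = 115.9 → ξ₂ = 20.59 mol.
Outlet amounts (n = n₀ + Σ ν·ξ):
  B: 508.5 − 1(95.34) − 1(20.59) = 392.6
  E: 0 + 2(95.34) = 190.7
  A: 0 + 1(20.59) = 20.59
  C: 0 + 1(20.59) = 20.59

20.6 mol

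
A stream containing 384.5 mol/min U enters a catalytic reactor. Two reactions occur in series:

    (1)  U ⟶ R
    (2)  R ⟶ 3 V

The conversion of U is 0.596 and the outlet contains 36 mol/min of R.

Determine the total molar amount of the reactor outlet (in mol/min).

771 mol/min

Conversion of U: U consumed = 1ξ₁ = 0.596 × 384.5 → ξ₁ = 229.2 mol/min.
R balance: n_R = 0 + 1ξ₁ − 1ξ₂ = 36 → ξ₂ = (1·229.2 − 36)/1 = 193.2 mol/min.
Outlet amounts (n = n₀ + Σ ν·ξ):
  U: 384.5 − 1(229.2) = 155.3
  R: 0 + 1(229.2) − 1(193.2) = 36
  V: 0 + 3(193.2) = 579.5
Total out = 155.3 + 36 + 579.5 = 770.8 mol/min.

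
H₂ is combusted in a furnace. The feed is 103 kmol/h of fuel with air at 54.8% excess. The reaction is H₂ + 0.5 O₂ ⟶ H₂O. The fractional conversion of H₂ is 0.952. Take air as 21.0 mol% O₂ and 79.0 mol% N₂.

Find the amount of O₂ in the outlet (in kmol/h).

Stoichiometric O₂ = 0.5 × 103 = 51.5 kmol/h; O₂ fed = 51.5 × 1.548 = 79.72 kmol/h.
N₂ fed = 79.72 × 79/21 = 299.9 kmol/h.
Fuel reacted = 0.952 × 103 → ξ = 98.06 kmol/h.
Outlet (n = n₀ + ν ξ):
  H₂: 103 − 1(98.06) = 4.944
  O₂: 79.72 − 0.5(98.06) = 30.69
  N₂: 299.9 (inert)
  H₂O: 0 + 1(98.06) = 98.06

30.7 kmol/h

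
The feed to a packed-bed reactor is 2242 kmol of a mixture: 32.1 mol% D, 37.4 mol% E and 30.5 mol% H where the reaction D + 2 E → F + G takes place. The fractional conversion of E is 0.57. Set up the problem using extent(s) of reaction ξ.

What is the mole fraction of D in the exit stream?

E reacted = 0.57 × 838.5 = 477.9 kmol; ν_E = −2, so ξ = 477.9/2 = 239 kmol.
Outlet amounts (n = n₀ + ν ξ):
  D: 719.7 − 1(239) = 480.7
  E: 838.5 − 2(239) = 360.6
  F: 0 + 1(239) = 239
  G: 0 + 1(239) = 239
  H: 683.8 (inert)
Total out = 2003 kmol; y_D = 480.7 / 2003 = 0.24.

0.24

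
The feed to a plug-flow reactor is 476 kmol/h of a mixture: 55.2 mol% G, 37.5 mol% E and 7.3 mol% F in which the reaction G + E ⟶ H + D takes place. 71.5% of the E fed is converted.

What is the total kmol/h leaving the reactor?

E reacted = 0.715 × 178.5 = 127.6 kmol/h; ν_E = −1, so ξ = 127.6/1 = 127.6 kmol/h.
Outlet amounts (n = n₀ + ν ξ):
  G: 262.8 − 1(127.6) = 135.1
  E: 178.5 − 1(127.6) = 50.87
  H: 0 + 1(127.6) = 127.6
  D: 0 + 1(127.6) = 127.6
  F: 34.75 (inert)
Total out = 135.1 + 50.87 + 127.6 + 127.6 + 34.75 = 476 kmol/h.

476 kmol/h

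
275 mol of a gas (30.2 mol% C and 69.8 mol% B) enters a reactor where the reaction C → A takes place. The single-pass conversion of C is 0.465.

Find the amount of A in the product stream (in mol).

38.6 mol

C reacted = 0.465 × 83.05 = 38.62 mol; ν_C = −1, so ξ = 38.62/1 = 38.62 mol.
Outlet amounts (n = n₀ + ν ξ):
  C: 83.05 − 1(38.62) = 44.43
  A: 0 + 1(38.62) = 38.62
  B: 191.9 (inert)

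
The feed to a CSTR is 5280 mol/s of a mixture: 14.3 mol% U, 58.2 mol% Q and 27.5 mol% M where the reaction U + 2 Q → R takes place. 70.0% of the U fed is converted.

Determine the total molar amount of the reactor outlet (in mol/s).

U reacted = 0.7 × 755 = 528.5 mol/s; ν_U = −1, so ξ = 528.5/1 = 528.5 mol/s.
Outlet amounts (n = n₀ + ν ξ):
  U: 755 − 1(528.5) = 226.5
  Q: 3073 − 2(528.5) = 2016
  R: 0 + 1(528.5) = 528.5
  M: 1452 (inert)
Total out = 226.5 + 2016 + 528.5 + 1452 = 4223 mol/s.

4220 mol/s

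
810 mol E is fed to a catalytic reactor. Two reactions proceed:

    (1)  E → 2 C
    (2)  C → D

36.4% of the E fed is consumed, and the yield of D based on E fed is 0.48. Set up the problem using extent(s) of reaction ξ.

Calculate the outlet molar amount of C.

201 mol

Conversion of E: E consumed = 1ξ₁ = 0.364 × 810 → ξ₁ = 294.8 mol.
Yield of D: 1ξ₂ / 810 = 0.48 → ξ₂ = 388.8 mol.
Outlet amounts (n = n₀ + Σ ν·ξ):
  E: 810 − 1(294.8) = 515.2
  C: 0 + 2(294.8) − 1(388.8) = 200.9
  D: 0 + 1(388.8) = 388.8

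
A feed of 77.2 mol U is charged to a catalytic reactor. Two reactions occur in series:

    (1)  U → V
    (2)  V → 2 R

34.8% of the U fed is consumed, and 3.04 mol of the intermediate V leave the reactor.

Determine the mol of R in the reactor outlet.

Conversion of U: U consumed = 1ξ₁ = 0.348 × 77.2 → ξ₁ = 26.87 mol.
V balance: n_V = 0 + 1ξ₁ − 1ξ₂ = 3.04 → ξ₂ = (1·26.87 − 3.04)/1 = 23.83 mol.
Outlet amounts (n = n₀ + Σ ν·ξ):
  U: 77.2 − 1(26.87) = 50.33
  V: 0 + 1(26.87) − 1(23.83) = 3.04
  R: 0 + 2(23.83) = 47.65

47.7 mol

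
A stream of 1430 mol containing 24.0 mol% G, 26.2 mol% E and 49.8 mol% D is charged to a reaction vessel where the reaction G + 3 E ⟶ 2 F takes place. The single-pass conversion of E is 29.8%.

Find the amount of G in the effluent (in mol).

E reacted = 0.298 × 374.7 = 111.6 mol; ν_E = −3, so ξ = 111.6/3 = 37.22 mol.
Outlet amounts (n = n₀ + ν ξ):
  G: 343.2 − 1(37.22) = 306
  E: 374.7 − 3(37.22) = 263
  F: 0 + 2(37.22) = 74.43
  D: 712.1 (inert)

306 mol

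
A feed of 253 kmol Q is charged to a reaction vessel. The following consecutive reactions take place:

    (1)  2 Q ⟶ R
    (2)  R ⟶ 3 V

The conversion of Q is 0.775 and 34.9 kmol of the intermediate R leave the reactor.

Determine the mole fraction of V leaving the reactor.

0.673

Conversion of Q: Q consumed = 2ξ₁ = 0.775 × 253 → ξ₁ = 98.04 kmol.
R balance: n_R = 0 + 1ξ₁ − 1ξ₂ = 34.9 → ξ₂ = (1·98.04 − 34.9)/1 = 63.14 kmol.
Outlet amounts (n = n₀ + Σ ν·ξ):
  Q: 253 − 2(98.04) = 56.92
  R: 0 + 1(98.04) − 1(63.14) = 34.9
  V: 0 + 3(63.14) = 189.4
Total out = 281.2 kmol; y_V = 189.4 / 281.2 = 0.6735.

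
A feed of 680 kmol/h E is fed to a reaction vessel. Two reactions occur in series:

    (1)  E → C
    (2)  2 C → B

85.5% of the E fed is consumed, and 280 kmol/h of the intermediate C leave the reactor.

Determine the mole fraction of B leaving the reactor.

0.285

Conversion of E: E consumed = 1ξ₁ = 0.855 × 680 → ξ₁ = 581.4 kmol/h.
C balance: n_C = 0 + 1ξ₁ − 2ξ₂ = 280 → ξ₂ = (1·581.4 − 280)/2 = 150.7 kmol/h.
Outlet amounts (n = n₀ + Σ ν·ξ):
  E: 680 − 1(581.4) = 98.6
  C: 0 + 1(581.4) − 2(150.7) = 280
  B: 0 + 1(150.7) = 150.7
Total out = 529.3 kmol/h; y_B = 150.7 / 529.3 = 0.2847.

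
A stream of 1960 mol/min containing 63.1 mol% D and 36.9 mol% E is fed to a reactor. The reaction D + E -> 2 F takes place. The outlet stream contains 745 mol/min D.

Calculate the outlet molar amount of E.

For D: n = n₀ − 1ξ → 745 = 1237 − 1ξ, giving ξ = 491.8 mol/min.
Outlet amounts (n = n₀ + ν ξ):
  D: 1237 − 1(491.8) = 745
  E: 723.2 − 1(491.8) = 231.5
  F: 0 + 2(491.8) = 983.5

231 mol/min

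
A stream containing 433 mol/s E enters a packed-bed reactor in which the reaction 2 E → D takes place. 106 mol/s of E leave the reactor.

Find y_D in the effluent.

For E: n = n₀ − 2ξ → 106 = 433 − 2ξ, giving ξ = 163.5 mol/s.
Outlet amounts (n = n₀ + ν ξ):
  E: 433 − 2(163.5) = 106
  D: 0 + 1(163.5) = 163.5
Total out = 269.5 mol/s; y_D = 163.5 / 269.5 = 0.6067.

0.607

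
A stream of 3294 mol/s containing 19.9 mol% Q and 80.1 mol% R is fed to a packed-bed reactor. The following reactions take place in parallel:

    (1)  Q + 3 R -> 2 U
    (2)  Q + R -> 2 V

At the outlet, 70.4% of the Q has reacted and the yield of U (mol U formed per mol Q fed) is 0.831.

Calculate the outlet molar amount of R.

1630 mol/s

Yield of U: 2ξ₁ / 655.5 = 0.831 → ξ₁ = 272.4 mol/s.
Conversion of Q: 1ξ₁ + 1ξ₂ = 0.704 × 655.5 = 461.5 → ξ₂ = 189.1 mol/s.
Outlet amounts (n = n₀ + Σ ν·ξ):
  Q: 655.5 − 1(272.4) − 1(189.1) = 194
  R: 2638 − 3(272.4) − 1(189.1) = 1632
  U: 0 + 2(272.4) = 544.7
  V: 0 + 2(189.1) = 378.2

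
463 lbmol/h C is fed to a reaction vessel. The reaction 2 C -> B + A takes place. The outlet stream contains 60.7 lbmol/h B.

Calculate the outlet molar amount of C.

For B: n = n₀ + 1ξ → 60.7 = 0 + 1ξ, giving ξ = 60.7 lbmol/h.
Outlet amounts (n = n₀ + ν ξ):
  C: 463 − 2(60.7) = 341.6
  B: 0 + 1(60.7) = 60.7
  A: 0 + 1(60.7) = 60.7

342 lbmol/h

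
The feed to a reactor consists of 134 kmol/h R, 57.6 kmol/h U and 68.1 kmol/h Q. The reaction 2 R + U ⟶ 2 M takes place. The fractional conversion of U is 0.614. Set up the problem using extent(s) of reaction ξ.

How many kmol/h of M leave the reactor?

U reacted = 0.614 × 57.6 = 35.37 kmol/h; ν_U = −1, so ξ = 35.37/1 = 35.37 kmol/h.
Outlet amounts (n = n₀ + ν ξ):
  R: 134 − 2(35.37) = 63.27
  U: 57.6 − 1(35.37) = 22.23
  M: 0 + 2(35.37) = 70.73
  Q: 68.1 (inert)

70.7 kmol/h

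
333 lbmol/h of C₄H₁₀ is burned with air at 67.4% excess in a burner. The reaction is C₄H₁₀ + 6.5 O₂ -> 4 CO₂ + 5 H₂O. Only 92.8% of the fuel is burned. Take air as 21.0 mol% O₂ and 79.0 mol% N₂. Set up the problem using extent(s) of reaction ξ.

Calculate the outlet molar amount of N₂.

Stoichiometric O₂ = 6.5 × 333 = 2164 lbmol/h; O₂ fed = 2164 × 1.674 = 3623 lbmol/h.
N₂ fed = 3623 × 79/21 = 13630 lbmol/h.
Fuel reacted = 0.928 × 333 → ξ = 309 lbmol/h.
Outlet (n = n₀ + ν ξ):
  C₄H₁₀: 333 − 1(309) = 23.98
  O₂: 3623 − 6.5(309) = 1615
  N₂: 13630 (inert)
  CO₂: 0 + 4(309) = 1236
  H₂O: 0 + 5(309) = 1545

13600 lbmol/h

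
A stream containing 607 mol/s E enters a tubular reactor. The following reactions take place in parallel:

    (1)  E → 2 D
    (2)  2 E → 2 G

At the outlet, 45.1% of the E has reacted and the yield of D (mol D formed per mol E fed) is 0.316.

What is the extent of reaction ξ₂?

ξ₂ = 88.9 mol/s

Yield of D: 2ξ₁ / 607 = 0.316 → ξ₁ = 95.91 mol/s.
Conversion of E: 1ξ₁ + 2ξ₂ = 0.451 × 607 = 273.8 → ξ₂ = 88.93 mol/s.
Outlet amounts (n = n₀ + Σ ν·ξ):
  E: 607 − 1(95.91) − 2(88.93) = 333.2
  D: 0 + 2(95.91) = 191.8
  G: 0 + 2(88.93) = 177.9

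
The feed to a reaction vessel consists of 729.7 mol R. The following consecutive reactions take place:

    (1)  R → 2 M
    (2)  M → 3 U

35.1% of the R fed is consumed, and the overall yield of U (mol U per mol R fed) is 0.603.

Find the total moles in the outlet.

1280 mol

Conversion of R: R consumed = 1ξ₁ = 0.351 × 729.7 → ξ₁ = 256.1 mol.
Yield of U: 3ξ₂ / 729.7 = 0.603 → ξ₂ = 146.7 mol.
Outlet amounts (n = n₀ + Σ ν·ξ):
  R: 729.7 − 1(256.1) = 473.6
  M: 0 + 2(256.1) − 1(146.7) = 365.6
  U: 0 + 3(146.7) = 440
Total out = 473.6 + 365.6 + 440 = 1279 mol.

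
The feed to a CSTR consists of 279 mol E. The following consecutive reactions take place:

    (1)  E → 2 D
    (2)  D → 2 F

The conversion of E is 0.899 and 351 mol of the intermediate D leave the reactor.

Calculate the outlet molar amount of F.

Conversion of E: E consumed = 1ξ₁ = 0.899 × 279 → ξ₁ = 250.8 mol.
D balance: n_D = 0 + 2ξ₁ − 1ξ₂ = 351 → ξ₂ = (2·250.8 − 351)/1 = 150.6 mol.
Outlet amounts (n = n₀ + Σ ν·ξ):
  E: 279 − 1(250.8) = 28.18
  D: 0 + 2(250.8) − 1(150.6) = 351
  F: 0 + 2(150.6) = 301.3

301 mol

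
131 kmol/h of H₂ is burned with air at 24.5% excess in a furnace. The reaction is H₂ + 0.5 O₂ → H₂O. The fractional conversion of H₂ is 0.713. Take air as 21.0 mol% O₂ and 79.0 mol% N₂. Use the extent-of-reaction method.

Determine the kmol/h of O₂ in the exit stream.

Stoichiometric O₂ = 0.5 × 131 = 65.5 kmol/h; O₂ fed = 65.5 × 1.245 = 81.55 kmol/h.
N₂ fed = 81.55 × 79/21 = 306.8 kmol/h.
Fuel reacted = 0.713 × 131 → ξ = 93.4 kmol/h.
Outlet (n = n₀ + ν ξ):
  H₂: 131 − 1(93.4) = 37.6
  O₂: 81.55 − 0.5(93.4) = 34.85
  N₂: 306.8 (inert)
  H₂O: 0 + 1(93.4) = 93.4

34.8 kmol/h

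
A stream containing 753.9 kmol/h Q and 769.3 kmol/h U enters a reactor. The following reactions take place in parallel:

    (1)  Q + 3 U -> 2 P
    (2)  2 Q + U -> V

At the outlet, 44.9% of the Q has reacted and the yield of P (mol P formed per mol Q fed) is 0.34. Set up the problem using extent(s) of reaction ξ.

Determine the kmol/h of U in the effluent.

Yield of P: 2ξ₁ / 753.9 = 0.34 → ξ₁ = 128.2 kmol/h.
Conversion of Q: 1ξ₁ + 2ξ₂ = 0.449 × 753.9 = 338.5 → ξ₂ = 105.2 kmol/h.
Outlet amounts (n = n₀ + Σ ν·ξ):
  Q: 753.9 − 1(128.2) − 2(105.2) = 415.4
  U: 769.3 − 3(128.2) − 1(105.2) = 279.6
  P: 0 + 2(128.2) = 256.3
  V: 0 + 1(105.2) = 105.2

280 kmol/h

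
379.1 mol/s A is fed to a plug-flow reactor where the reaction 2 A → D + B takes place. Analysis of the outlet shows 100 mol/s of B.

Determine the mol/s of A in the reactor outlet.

For B: n = n₀ + 1ξ → 100 = 0 + 1ξ, giving ξ = 100 mol/s.
Outlet amounts (n = n₀ + ν ξ):
  A: 379.1 − 2(100) = 179.1
  D: 0 + 1(100) = 100
  B: 0 + 1(100) = 100

179 mol/s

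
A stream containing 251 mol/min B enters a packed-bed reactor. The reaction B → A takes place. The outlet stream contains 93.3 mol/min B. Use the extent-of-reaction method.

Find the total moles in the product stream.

251 mol/min

For B: n = n₀ − 1ξ → 93.3 = 251 − 1ξ, giving ξ = 157.7 mol/min.
Outlet amounts (n = n₀ + ν ξ):
  B: 251 − 1(157.7) = 93.3
  A: 0 + 1(157.7) = 157.7
Total out = 93.3 + 157.7 = 251 mol/min.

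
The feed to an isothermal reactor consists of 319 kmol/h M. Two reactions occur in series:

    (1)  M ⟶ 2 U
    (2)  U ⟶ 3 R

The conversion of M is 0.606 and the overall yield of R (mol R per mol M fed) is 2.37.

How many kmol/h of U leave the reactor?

135 kmol/h

Conversion of M: M consumed = 1ξ₁ = 0.606 × 319 → ξ₁ = 193.3 kmol/h.
Yield of R: 3ξ₂ / 319 = 2.37 → ξ₂ = 252 kmol/h.
Outlet amounts (n = n₀ + Σ ν·ξ):
  M: 319 − 1(193.3) = 125.7
  U: 0 + 2(193.3) − 1(252) = 134.6
  R: 0 + 3(252) = 756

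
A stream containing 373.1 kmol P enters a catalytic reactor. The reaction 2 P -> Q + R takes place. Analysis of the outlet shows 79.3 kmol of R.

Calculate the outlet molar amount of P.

215 kmol

For R: n = n₀ + 1ξ → 79.3 = 0 + 1ξ, giving ξ = 79.3 kmol.
Outlet amounts (n = n₀ + ν ξ):
  P: 373.1 − 2(79.3) = 214.5
  Q: 0 + 1(79.3) = 79.3
  R: 0 + 1(79.3) = 79.3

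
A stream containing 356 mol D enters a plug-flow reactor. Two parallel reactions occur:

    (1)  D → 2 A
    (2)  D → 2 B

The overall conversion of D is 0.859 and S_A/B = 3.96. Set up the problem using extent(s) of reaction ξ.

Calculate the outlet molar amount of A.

488 mol

Conversion of D: D consumed = 0.859 × 356 = 305.8 mol = 1ξ₁ + 1ξ₂.
Selectivity: 2ξ₁ / (2ξ₂) = 3.96 → ξ₁ = 3.96 ξ₂.
Substitute: (1·3.96 + 1) ξ₂ = 305.8 → ξ₂ = 61.65 mol, ξ₁ = 244.1 mol.
Outlet amounts (n = n₀ + Σ ν·ξ):
  D: 356 − 1(244.1) − 1(61.65) = 50.2
  A: 0 + 2(244.1) = 488.3
  B: 0 + 2(61.65) = 123.3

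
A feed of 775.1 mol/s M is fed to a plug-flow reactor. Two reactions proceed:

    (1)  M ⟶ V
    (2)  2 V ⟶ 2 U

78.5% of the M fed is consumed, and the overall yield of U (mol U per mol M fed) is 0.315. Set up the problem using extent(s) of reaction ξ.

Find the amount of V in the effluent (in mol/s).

364 mol/s

Conversion of M: M consumed = 1ξ₁ = 0.785 × 775.1 → ξ₁ = 608.5 mol/s.
Yield of U: 2ξ₂ / 775.1 = 0.315 → ξ₂ = 122.1 mol/s.
Outlet amounts (n = n₀ + Σ ν·ξ):
  M: 775.1 − 1(608.5) = 166.6
  V: 0 + 1(608.5) − 2(122.1) = 364.3
  U: 0 + 2(122.1) = 244.2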